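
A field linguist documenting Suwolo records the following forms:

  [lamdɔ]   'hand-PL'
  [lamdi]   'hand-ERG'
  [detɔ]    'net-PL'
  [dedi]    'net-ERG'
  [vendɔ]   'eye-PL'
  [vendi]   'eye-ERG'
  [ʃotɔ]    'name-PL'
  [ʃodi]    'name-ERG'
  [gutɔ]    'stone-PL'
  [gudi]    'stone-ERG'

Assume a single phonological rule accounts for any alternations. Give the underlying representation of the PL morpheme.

The PL morpheme has two allomorphs, [-dɔ] and [-tɔ].
The ERG suffix, which begins with [d], is invariant after every stem; so [d] is not altered by any rule here.
So the underlying form is /-tɔ/, and voiceless stops become voiced after a nasal.

/-tɔ/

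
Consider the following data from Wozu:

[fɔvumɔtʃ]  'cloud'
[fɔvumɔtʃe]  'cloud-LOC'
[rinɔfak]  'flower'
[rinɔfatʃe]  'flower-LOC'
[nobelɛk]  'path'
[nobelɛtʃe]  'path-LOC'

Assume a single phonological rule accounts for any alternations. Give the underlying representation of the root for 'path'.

/nobelɛk/

'path' shows [k] ~ [tʃ] at the end of the stem ([nobelɛk] vs [nobelɛtʃe]).
Compare 'cloud', with invariant [tʃ] in [fɔvumɔtʃ] and [fɔvumɔtʃe]: an analysis with underlying /tʃ/ and a rule producing [k] in isolation would wrongly predict alternation here too.
Therefore /k/ is basic and [tʃ] is derived by palatalization before a front vowel (/k/ becomes palato-alveolar [tʃ] before a front vowel).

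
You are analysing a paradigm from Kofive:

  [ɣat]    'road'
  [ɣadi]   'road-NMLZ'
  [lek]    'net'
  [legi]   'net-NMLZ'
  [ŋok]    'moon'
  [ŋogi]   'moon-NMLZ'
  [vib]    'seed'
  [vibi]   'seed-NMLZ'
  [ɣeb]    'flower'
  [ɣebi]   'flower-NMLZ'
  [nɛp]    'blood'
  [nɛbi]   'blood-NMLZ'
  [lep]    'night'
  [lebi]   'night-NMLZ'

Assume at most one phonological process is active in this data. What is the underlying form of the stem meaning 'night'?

'night' shows [p] ~ [b] at the end of the stem ([lep] vs [lebi]).
Compare 'seed', with invariant [b] in [vib] and [vibi]: an analysis with underlying /b/ and a rule producing [p] in isolation would wrongly predict alternation here too.
So /p/ is underlying, and a rule of intervocalic voicing — voiceless stops become voiced between vowels — gives [b].
The underlying form of 'night' is therefore /lep/.

/lep/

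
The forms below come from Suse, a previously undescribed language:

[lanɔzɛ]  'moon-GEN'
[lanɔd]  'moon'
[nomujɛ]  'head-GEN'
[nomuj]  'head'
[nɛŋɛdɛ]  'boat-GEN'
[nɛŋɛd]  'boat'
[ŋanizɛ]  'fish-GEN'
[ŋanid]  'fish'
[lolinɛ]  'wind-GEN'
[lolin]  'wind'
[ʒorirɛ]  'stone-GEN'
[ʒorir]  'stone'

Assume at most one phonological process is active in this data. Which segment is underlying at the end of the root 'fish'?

/z/

The stem for 'fish' ends in [z] in [ŋanizɛ] but [d] in [ŋanid].
The stem 'boat' ([nɛŋɛdɛ], [nɛŋɛd]) shows [d] unchanged in both environments, so [d] cannot be basic with [z] derived before the GEN suffix.
Therefore /z/ is basic and [d] is derived by word-final hardening (voiced fricatives become stops word-finally).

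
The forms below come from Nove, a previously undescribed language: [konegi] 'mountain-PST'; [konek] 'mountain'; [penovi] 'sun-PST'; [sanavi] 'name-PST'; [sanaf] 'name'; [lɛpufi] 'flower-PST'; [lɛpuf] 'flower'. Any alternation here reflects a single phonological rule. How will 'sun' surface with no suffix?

[penof]

The root 'name' surfaces as [sanavi] and [sanaf], with a stem-final [v] ~ [f] alternation.
The stem 'flower' ([lɛpufi], [lɛpuf]) shows [f] unchanged in both environments, so [f] cannot be basic with [v] derived before the PST suffix.
The underlying segment must be /v/; voiced obstruents become voiceless word-finally, yielding [f] there.
The one attested form of 'sun', [penovi], shows underlying /penov/. Applying the same rule word-finally gives [penof].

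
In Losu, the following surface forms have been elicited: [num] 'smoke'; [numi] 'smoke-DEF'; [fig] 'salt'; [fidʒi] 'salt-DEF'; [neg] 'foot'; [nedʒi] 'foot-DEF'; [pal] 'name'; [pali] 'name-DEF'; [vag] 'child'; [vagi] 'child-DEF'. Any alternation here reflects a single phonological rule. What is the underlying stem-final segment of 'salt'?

/dʒ/

In [fig] and [fidʒi] the final segment of 'salt' alternates: [g] ~ [dʒ].
But 'child' keeps [g] in both environments ([vag], [vagi]), so there is no rule changing /g/ to [dʒ] before the DEF suffix.
So /dʒ/ is underlying, and a rule of depalatalization — palato-alveolar /dʒ/ becomes [g] when no front vowel follows — gives [g].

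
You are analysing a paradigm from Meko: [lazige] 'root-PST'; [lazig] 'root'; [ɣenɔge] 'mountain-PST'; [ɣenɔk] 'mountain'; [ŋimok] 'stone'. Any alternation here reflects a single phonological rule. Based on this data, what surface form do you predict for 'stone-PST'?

[ŋimoge]

'mountain' shows [g] ~ [k] at the end of the stem ([ɣenɔge] vs [ɣenɔk]).
Compare 'root', with invariant [g] in [lazige] and [lazig]: an analysis with underlying /g/ and a rule producing [k] in isolation would wrongly predict alternation here too.
Therefore /k/ is basic and [g] is derived by intervocalic voicing (voiceless stops become voiced between vowels).
From [ŋimok] the stem 'stone' is /ŋimok/; between vowels this yields [ŋimoge].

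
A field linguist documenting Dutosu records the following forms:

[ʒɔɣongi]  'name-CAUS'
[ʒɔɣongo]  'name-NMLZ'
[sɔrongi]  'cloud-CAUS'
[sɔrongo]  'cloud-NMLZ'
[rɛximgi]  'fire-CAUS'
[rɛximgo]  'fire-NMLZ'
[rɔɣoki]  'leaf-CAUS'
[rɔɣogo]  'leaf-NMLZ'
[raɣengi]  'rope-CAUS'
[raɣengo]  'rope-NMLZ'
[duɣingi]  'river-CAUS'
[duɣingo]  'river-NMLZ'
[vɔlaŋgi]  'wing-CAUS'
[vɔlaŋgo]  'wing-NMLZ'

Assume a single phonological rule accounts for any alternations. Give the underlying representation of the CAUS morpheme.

/-ki/

The CAUS suffix surfaces as [-gi] and [-ki], depending on the final segment of the stem.
By contrast the NMLZ suffix keeps its initial [g] throughout — that segment must be underlying.
So the underlying form is /-ki/, and voiceless stops become voiced after a nasal.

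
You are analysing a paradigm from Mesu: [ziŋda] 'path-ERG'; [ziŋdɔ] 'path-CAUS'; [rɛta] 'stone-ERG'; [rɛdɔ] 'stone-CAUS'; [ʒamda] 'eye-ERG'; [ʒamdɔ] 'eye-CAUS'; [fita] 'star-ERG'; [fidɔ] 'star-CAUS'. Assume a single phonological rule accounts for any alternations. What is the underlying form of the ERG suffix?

The ERG suffix surfaces as [-da] and [-ta], depending on the final segment of the stem.
By contrast the CAUS suffix keeps its initial [d] throughout — that segment must be underlying.
So the underlying form is /-ta/, and voiceless stops become voiced after a nasal.

/-ta/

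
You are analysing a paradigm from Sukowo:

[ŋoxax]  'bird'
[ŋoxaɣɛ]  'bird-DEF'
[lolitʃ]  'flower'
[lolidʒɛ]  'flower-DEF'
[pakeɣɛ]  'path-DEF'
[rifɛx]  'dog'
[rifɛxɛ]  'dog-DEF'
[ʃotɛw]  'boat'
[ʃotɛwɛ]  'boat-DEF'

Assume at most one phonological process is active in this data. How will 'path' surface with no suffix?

[pakex]

'bird' shows [x] ~ [ɣ] at the end of the stem ([ŋoxax] vs [ŋoxaɣɛ]).
But 'dog' keeps [x] in both environments ([rifɛx], [rifɛxɛ]), so there is no rule changing /x/ to [ɣ] before the DEF suffix.
So /ɣ/ is underlying, and a rule of word-final obstruent devoicing — voiced obstruents become voiceless word-finally — gives [x].
From [pakeɣɛ] the stem 'path' is /pakeɣ/; word-finally this yields [pakex].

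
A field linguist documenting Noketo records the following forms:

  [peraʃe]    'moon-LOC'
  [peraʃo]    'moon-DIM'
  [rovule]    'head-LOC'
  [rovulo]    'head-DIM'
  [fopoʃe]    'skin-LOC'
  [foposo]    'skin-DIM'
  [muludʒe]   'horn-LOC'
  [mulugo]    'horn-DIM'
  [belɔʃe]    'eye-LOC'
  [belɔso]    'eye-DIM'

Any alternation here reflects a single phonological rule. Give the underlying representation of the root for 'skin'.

/fopos/

The root 'skin' surfaces as [fopoʃe] and [foposo], with a stem-final [ʃ] ~ [s] alternation.
If /ʃ/ were underlying and a rule turned it into [s] before the DIM suffix, 'moon' would also alternate; but it has [ʃ] in both [peraʃe] and [peraʃo].
So /s/ is underlying, and a rule of palatalization before a front vowel — /g/ and /s/ become palato-alveolar [dʒ] and [ʃ] before a front vowel — gives [ʃ].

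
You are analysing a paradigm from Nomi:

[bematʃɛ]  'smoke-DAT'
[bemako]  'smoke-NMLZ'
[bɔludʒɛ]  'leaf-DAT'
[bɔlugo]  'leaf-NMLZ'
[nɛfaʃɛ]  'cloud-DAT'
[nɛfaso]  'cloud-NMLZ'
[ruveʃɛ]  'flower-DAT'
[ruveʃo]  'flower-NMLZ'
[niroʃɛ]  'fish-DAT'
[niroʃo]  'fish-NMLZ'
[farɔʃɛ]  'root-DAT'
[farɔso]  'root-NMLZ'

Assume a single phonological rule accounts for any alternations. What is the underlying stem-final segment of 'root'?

/s/

'root' shows [ʃ] ~ [s] at the end of the stem ([farɔʃɛ] vs [farɔso]).
The stem 'fish' ([niroʃɛ], [niroʃo]) shows [ʃ] unchanged in both environments, so [ʃ] cannot be basic with [s] derived before the NMLZ suffix.
Therefore /s/ is basic and [ʃ] is derived by palatalization before a front vowel (/k/, /g/ and /s/ become palato-alveolar [tʃ], [dʒ] and [ʃ] before a front vowel).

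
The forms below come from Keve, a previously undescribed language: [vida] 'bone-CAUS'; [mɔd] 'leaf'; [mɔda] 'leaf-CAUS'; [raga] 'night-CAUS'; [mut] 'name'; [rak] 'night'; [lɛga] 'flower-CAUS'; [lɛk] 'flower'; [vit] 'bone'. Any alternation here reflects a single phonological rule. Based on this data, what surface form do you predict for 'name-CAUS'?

[muda]

The root 'bone' surfaces as [vida] and [vit], with a stem-final [d] ~ [t] alternation.
Compare 'leaf', with invariant [d] in [mɔda] and [mɔd]: an analysis with underlying /d/ and a rule producing [t] in isolation would wrongly predict alternation here too.
The underlying segment must be /t/; voiceless stops become voiced between vowels, yielding [d] there.
The one attested form of 'name', [mut], shows underlying /mut/. Applying the same rule between vowels gives [muda].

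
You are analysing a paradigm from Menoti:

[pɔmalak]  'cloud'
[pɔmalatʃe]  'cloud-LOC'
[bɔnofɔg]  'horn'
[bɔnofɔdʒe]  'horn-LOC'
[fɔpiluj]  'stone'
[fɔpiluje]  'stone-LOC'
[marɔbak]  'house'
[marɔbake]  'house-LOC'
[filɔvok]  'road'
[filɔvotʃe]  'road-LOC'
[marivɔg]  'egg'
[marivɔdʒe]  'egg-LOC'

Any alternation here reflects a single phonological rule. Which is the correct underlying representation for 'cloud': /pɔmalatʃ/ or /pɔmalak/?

/pɔmalatʃ/

'cloud' shows [k] ~ [tʃ] at the end of the stem ([pɔmalak] vs [pɔmalatʃe]).
The stem 'house' ([marɔbak], [marɔbake]) shows [k] unchanged in both environments, so [k] cannot be basic with [tʃ] derived before the LOC suffix.
The alternation reflects depalatalization: palato-alveolar /tʃ/ and /dʒ/ become [k] and [g] when no front vowel follows. /tʃ/ is underlying.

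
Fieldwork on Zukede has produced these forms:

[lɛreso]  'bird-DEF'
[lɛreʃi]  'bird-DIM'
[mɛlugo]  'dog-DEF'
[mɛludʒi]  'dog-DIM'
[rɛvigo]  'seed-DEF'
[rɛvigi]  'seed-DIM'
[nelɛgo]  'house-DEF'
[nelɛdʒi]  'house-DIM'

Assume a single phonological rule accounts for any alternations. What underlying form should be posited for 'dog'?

In [mɛlugo] and [mɛludʒi] the final segment of 'dog' alternates: [g] ~ [dʒ].
Compare 'seed', with invariant [g] in [rɛvigo] and [rɛvigi]: an analysis with underlying /g/ and a rule producing [dʒ] before the DIM suffix would wrongly predict alternation here too.
The alternation reflects depalatalization: palato-alveolar /dʒ/ and /ʃ/ become [g] and [s] when no front vowel follows. /dʒ/ is underlying.
So 'dog' = /mɛludʒ/.

/mɛludʒ/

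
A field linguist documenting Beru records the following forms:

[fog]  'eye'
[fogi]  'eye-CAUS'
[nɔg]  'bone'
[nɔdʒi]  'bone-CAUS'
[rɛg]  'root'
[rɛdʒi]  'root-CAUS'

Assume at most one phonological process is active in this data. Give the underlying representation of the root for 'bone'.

The stem for 'bone' ends in [g] in [nɔg] but [dʒ] in [nɔdʒi].
The stem 'eye' ([fog], [fogi]) shows [g] unchanged in both environments, so [g] cannot be basic with [dʒ] derived before the CAUS suffix.
Therefore /dʒ/ is basic and [g] is derived by depalatalization (palato-alveolar /dʒ/ becomes [g] when no front vowel follows).
Hence 'bone' is /nɔdʒ/ underlyingly.

/nɔdʒ/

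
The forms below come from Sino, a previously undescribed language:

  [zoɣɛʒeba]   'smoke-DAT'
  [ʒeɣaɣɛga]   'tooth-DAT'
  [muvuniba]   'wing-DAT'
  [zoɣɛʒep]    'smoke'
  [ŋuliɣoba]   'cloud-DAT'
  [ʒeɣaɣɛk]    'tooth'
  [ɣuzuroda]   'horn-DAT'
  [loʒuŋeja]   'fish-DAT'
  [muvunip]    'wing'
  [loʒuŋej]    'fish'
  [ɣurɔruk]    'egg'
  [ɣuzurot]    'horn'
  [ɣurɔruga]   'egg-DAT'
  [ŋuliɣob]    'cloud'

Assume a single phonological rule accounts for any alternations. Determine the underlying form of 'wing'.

/muvunip/

In [muvuniba] and [muvunip] the final segment of 'wing' alternates: [b] ~ [p].
If /b/ were underlying and a rule turned it into [p] in isolation, 'cloud' would also alternate; but it has [b] in both [ŋuliɣoba] and [ŋuliɣob].
So /p/ is underlying, and a rule of intervocalic voicing — voiceless stops become voiced between vowels — gives [b].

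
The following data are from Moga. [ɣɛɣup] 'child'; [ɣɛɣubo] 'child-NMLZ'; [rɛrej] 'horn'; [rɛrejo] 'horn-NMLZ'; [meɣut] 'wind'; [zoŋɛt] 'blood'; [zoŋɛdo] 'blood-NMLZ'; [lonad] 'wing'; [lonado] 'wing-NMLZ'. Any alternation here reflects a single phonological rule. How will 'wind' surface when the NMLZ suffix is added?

In [zoŋɛt] and [zoŋɛdo] the final segment of 'blood' alternates: [t] ~ [d].
If /d/ were underlying and a rule turned it into [t] in isolation, 'wing' would also alternate; but it has [d] in both [lonad] and [lonado].
The underlying segment must be /t/; voiceless stops become voiced between vowels, yielding [d] there.
From [meɣut] the stem 'wind' is /meɣut/; between vowels this yields [meɣudo].

[meɣudo]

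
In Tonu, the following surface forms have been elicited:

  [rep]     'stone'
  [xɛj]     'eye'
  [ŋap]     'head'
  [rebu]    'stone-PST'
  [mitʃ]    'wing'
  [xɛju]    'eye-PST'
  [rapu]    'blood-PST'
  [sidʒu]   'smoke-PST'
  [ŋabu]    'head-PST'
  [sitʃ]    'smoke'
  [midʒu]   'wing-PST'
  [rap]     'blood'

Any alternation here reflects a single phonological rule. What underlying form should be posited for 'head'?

/ŋab/

The stem for 'head' ends in [b] in [ŋabu] but [p] in [ŋap].
The stem 'blood' ([rapu], [rap]) shows [p] unchanged in both environments, so [p] cannot be basic with [b] derived before the PST suffix.
So /b/ is underlying, and a rule of word-final obstruent devoicing — voiced obstruents become voiceless word-finally — gives [p].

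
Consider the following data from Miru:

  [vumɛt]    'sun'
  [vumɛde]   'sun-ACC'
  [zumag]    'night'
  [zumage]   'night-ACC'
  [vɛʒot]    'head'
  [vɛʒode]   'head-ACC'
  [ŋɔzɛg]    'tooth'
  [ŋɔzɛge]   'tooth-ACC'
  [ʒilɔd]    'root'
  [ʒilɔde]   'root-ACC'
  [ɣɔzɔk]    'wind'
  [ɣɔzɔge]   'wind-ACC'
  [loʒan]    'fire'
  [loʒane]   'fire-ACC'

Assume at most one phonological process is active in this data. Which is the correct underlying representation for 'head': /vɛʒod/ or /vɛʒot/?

In [vɛʒot] and [vɛʒode] the final segment of 'head' alternates: [t] ~ [d].
Compare 'root', with invariant [d] in [ʒilɔd] and [ʒilɔde]: an analysis with underlying /d/ and a rule producing [t] in isolation would wrongly predict alternation here too.
So /t/ is underlying, and a rule of intervocalic voicing — voiceless stops become voiced between vowels — gives [d].

/vɛʒot/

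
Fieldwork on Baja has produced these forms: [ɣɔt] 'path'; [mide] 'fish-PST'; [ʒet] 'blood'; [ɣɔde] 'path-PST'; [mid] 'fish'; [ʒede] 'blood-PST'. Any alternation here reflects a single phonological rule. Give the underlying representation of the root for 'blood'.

/ʒet/

In [ʒede] and [ʒet] the final segment of 'blood' alternates: [d] ~ [t].
The stem 'fish' ([mide], [mid]) shows [d] unchanged in both environments, so [d] cannot be basic with [t] derived in isolation.
The alternation reflects intervocalic voicing: voiceless stops become voiced between vowels. /t/ is underlying.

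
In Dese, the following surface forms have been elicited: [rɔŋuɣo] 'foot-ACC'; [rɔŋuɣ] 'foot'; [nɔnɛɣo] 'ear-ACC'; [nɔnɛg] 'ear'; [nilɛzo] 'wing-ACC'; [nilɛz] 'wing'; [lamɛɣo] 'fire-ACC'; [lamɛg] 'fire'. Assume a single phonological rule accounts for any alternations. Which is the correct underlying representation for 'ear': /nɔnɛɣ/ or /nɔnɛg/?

/nɔnɛg/

The root 'ear' surfaces as [nɔnɛɣo] and [nɔnɛg], with a stem-final [ɣ] ~ [g] alternation.
The stem 'foot' ([rɔŋuɣo], [rɔŋuɣ]) shows [ɣ] unchanged in both environments, so [ɣ] cannot be basic with [g] derived in isolation.
So /g/ is underlying, and a rule of intervocalic spirantization — voiced stops become fricatives between vowels — gives [ɣ].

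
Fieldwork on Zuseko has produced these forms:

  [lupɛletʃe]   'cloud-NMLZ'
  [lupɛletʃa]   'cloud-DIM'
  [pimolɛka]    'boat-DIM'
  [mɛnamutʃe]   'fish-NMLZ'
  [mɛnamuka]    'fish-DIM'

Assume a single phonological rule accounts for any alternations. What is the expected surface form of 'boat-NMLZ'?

[pimolɛtʃe]

The stem for 'fish' ends in [tʃ] in [mɛnamutʃe] but [k] in [mɛnamuka].
Compare 'cloud', with invariant [tʃ] in [lupɛletʃe] and [lupɛletʃa]: an analysis with underlying /tʃ/ and a rule producing [k] before the DIM suffix would wrongly predict alternation here too.
So /k/ is underlying, and a rule of palatalization before a front vowel — /k/ becomes palato-alveolar [tʃ] before a front vowel — gives [tʃ].
The one attested form of 'boat', [pimolɛka], shows underlying /pimolɛk/. Applying the same rule before a front vowel gives [pimolɛtʃe].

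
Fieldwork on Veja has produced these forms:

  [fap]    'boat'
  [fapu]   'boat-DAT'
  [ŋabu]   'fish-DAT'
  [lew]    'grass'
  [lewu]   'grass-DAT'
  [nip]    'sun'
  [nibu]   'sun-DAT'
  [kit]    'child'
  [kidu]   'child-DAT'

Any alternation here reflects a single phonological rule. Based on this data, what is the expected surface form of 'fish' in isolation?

[ŋap]

The stem for 'sun' ends in [p] in [nip] but [b] in [nibu].
If /p/ were underlying and a rule turned it into [b] before the DAT suffix, 'boat' would also alternate; but it has [p] in both [fap] and [fapu].
Therefore /b/ is basic and [p] is derived by word-final obstruent devoicing (voiced obstruents become voiceless word-finally).
The one attested form of 'fish', [ŋabu], shows underlying /ŋab/. Applying the same rule word-finally gives [ŋap].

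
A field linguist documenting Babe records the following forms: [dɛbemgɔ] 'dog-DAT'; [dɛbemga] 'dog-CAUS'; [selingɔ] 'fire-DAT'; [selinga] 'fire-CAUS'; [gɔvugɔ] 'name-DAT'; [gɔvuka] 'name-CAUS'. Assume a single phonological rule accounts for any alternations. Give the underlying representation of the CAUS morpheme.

The CAUS suffix surfaces as [-ga] and [-ka], depending on the final segment of the stem.
By contrast the DAT suffix keeps its initial [g] throughout — that segment must be underlying.
The CAUS suffix is therefore /-ka/ underlyingly, with post-nasal voicing: voiceless stops become voiced after a nasal.

/-ka/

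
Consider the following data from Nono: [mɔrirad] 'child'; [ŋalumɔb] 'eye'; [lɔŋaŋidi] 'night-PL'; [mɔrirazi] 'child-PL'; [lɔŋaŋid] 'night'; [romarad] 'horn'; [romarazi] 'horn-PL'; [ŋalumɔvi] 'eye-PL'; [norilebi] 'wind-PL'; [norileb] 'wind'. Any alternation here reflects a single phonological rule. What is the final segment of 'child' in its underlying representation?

/z/

The root 'child' surfaces as [mɔrirazi] and [mɔrirad], with a stem-final [z] ~ [d] alternation.
If /d/ were underlying and a rule turned it into [z] before the PL suffix, 'night' would also alternate; but it has [d] in both [lɔŋaŋidi] and [lɔŋaŋid].
The underlying segment must be /z/; voiced fricatives become stops word-finally, yielding [d] there.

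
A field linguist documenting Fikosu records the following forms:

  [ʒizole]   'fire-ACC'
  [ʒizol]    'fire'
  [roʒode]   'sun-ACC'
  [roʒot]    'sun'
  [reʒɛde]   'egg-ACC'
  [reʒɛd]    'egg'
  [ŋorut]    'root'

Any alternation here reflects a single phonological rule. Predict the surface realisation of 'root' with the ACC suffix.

The stem for 'sun' ends in [d] in [roʒode] but [t] in [roʒot].
If /d/ were underlying and a rule turned it into [t] in isolation, 'egg' would also alternate; but it has [d] in both [reʒɛde] and [reʒɛd].
Therefore /t/ is basic and [d] is derived by intervocalic voicing (voiceless stops become voiced between vowels).
The one attested form of 'root', [ŋorut], shows underlying /ŋorut/. Applying the same rule between vowels gives [ŋorude].

[ŋorude]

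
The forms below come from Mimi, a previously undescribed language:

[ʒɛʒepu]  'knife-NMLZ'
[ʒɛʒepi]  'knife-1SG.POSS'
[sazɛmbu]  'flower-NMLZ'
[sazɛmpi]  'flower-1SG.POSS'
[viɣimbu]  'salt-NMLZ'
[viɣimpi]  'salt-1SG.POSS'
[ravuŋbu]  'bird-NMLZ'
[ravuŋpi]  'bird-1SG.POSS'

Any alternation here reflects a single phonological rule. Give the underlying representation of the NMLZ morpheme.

/-bu/

The NMLZ suffix surfaces as [-bu] and [-pu], depending on the final segment of the stem.
By contrast the 1SG.POSS suffix keeps its initial [p] throughout — that segment must be underlying.
So the underlying form is /-bu/, and voiced stops become voiceless after a vowel.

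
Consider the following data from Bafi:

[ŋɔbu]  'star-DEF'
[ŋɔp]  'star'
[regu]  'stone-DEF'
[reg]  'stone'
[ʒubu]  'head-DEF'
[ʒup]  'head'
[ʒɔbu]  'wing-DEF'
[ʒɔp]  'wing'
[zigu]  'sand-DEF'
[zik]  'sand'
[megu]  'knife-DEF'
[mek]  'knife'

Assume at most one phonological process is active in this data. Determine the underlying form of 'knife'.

'knife' shows [g] ~ [k] at the end of the stem ([megu] vs [mek]).
But 'stone' keeps [g] in both environments ([regu], [reg]), so there is no rule changing /g/ to [k] in isolation.
The underlying segment must be /k/; voiceless stops become voiced between vowels, yielding [g] there.

/mek/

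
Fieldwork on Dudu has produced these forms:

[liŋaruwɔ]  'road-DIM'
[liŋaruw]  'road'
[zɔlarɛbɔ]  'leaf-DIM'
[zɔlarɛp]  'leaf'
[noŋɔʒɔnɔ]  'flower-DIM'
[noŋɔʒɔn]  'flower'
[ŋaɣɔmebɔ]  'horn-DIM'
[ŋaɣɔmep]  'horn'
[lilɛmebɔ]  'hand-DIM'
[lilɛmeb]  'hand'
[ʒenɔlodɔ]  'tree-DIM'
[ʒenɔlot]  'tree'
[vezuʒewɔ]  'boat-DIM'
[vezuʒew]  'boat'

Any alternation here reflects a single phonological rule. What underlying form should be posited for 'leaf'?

/zɔlarɛp/

The root 'leaf' surfaces as [zɔlarɛbɔ] and [zɔlarɛp], with a stem-final [b] ~ [p] alternation.
Compare 'hand', with invariant [b] in [lilɛmebɔ] and [lilɛmeb]: an analysis with underlying /b/ and a rule producing [p] in isolation would wrongly predict alternation here too.
So /p/ is underlying, and a rule of intervocalic voicing — voiceless stops become voiced between vowels — gives [b].
So 'leaf' = /zɔlarɛp/.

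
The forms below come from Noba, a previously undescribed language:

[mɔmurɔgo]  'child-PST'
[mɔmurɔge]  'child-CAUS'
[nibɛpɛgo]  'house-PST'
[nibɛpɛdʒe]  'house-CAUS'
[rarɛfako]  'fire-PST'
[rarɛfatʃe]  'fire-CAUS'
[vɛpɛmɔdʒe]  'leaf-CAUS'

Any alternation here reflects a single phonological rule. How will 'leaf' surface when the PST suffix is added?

[vɛpɛmɔgo]

The stem for 'house' ends in [g] in [nibɛpɛgo] but [dʒ] in [nibɛpɛdʒe].
If /g/ were underlying and a rule turned it into [dʒ] before the CAUS suffix, 'child' would also alternate; but it has [g] in both [mɔmurɔgo] and [mɔmurɔge].
So /dʒ/ is underlying, and a rule of depalatalization — palato-alveolar /tʃ/ and /dʒ/ become [k] and [g] when no front vowel follows — gives [g].
From [vɛpɛmɔdʒe] the stem 'leaf' is /vɛpɛmɔdʒ/; when no front vowel follows this yields [vɛpɛmɔgo].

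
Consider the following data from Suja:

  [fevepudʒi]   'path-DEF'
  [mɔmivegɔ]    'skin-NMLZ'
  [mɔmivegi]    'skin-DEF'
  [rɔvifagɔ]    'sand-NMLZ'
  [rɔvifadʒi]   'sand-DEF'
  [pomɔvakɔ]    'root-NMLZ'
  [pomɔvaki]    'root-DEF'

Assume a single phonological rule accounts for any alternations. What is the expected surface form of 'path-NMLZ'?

The root 'sand' surfaces as [rɔvifagɔ] and [rɔvifadʒi], with a stem-final [g] ~ [dʒ] alternation.
But 'skin' keeps [g] in both environments ([mɔmivegɔ], [mɔmivegi]), so there is no rule changing /g/ to [dʒ] before the DEF suffix.
So /dʒ/ is underlying, and a rule of depalatalization — palato-alveolar /dʒ/ becomes [g] when no front vowel follows — gives [g].
The one attested form of 'path', [fevepudʒi], shows underlying /fevepudʒ/. Applying the same rule when no front vowel follows gives [fevepugɔ].

[fevepugɔ]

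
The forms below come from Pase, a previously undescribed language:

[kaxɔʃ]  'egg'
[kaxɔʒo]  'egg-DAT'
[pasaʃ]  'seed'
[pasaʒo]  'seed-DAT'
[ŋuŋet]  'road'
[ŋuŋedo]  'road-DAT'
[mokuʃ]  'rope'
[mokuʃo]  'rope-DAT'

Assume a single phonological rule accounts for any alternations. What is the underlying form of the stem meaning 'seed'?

/pasaʒ/

The stem for 'seed' ends in [ʃ] in [pasaʃ] but [ʒ] in [pasaʒo].
The stem 'rope' ([mokuʃ], [mokuʃo]) shows [ʃ] unchanged in both environments, so [ʃ] cannot be basic with [ʒ] derived before the DAT suffix.
The underlying segment must be /ʒ/; voiced obstruents become voiceless word-finally, yielding [ʃ] there.
The underlying form of 'seed' is therefore /pasaʒ/.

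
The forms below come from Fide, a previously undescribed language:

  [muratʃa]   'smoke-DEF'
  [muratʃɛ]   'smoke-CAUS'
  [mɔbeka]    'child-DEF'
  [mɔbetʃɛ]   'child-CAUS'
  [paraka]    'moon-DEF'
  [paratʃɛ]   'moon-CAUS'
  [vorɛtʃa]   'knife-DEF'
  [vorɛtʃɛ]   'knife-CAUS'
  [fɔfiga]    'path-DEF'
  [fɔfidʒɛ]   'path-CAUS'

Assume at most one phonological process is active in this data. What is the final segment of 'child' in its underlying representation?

/k/

The root 'child' surfaces as [mɔbeka] and [mɔbetʃɛ], with a stem-final [k] ~ [tʃ] alternation.
Compare 'smoke', with invariant [tʃ] in [muratʃa] and [muratʃɛ]: an analysis with underlying /tʃ/ and a rule producing [k] before the DEF suffix would wrongly predict alternation here too.
Therefore /k/ is basic and [tʃ] is derived by palatalization before a front vowel (/k/ and /g/ become palato-alveolar [tʃ] and [dʒ] before a front vowel).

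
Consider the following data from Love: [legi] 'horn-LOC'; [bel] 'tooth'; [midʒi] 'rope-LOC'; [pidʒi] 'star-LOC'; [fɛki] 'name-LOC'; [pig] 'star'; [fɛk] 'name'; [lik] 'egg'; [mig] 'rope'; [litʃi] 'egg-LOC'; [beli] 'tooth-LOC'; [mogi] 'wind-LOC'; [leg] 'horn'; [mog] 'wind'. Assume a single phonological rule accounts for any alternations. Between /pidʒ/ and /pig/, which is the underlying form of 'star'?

/pidʒ/

In [pig] and [pidʒi] the final segment of 'star' alternates: [g] ~ [dʒ].
If /g/ were underlying and a rule turned it into [dʒ] before the LOC suffix, 'wind' would also alternate; but it has [g] in both [mog] and [mogi].
Therefore /dʒ/ is basic and [g] is derived by depalatalization (palato-alveolar /tʃ/ and /dʒ/ become [k] and [g] when no front vowel follows).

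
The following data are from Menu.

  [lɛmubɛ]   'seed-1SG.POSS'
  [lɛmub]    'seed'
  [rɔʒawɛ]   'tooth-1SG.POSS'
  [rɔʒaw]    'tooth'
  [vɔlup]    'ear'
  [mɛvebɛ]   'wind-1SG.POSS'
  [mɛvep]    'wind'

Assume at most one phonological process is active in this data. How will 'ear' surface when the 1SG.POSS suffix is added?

In [mɛvebɛ] and [mɛvep] the final segment of 'wind' alternates: [b] ~ [p].
The stem 'seed' ([lɛmubɛ], [lɛmub]) shows [b] unchanged in both environments, so [b] cannot be basic with [p] derived in isolation.
Therefore /p/ is basic and [b] is derived by intervocalic voicing (voiceless stops become voiced between vowels).
The one attested form of 'ear', [vɔlup], shows underlying /vɔlup/. Applying the same rule between vowels gives [vɔlubɛ].

[vɔlubɛ]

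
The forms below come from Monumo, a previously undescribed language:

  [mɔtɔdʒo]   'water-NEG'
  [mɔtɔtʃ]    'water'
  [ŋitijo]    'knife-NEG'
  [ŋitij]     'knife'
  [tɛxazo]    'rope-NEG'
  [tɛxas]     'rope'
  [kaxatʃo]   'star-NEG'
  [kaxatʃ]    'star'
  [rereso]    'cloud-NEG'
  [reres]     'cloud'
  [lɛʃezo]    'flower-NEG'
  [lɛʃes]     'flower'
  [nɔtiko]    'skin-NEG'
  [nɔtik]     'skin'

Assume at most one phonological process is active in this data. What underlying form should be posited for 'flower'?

/lɛʃez/

In [lɛʃezo] and [lɛʃes] the final segment of 'flower' alternates: [z] ~ [s].
If /s/ were underlying and a rule turned it into [z] before the NEG suffix, 'cloud' would also alternate; but it has [s] in both [rereso] and [reres].
The alternation reflects word-final obstruent devoicing: voiced obstruents become voiceless word-finally. /z/ is underlying.
Hence 'flower' is /lɛʃez/ underlyingly.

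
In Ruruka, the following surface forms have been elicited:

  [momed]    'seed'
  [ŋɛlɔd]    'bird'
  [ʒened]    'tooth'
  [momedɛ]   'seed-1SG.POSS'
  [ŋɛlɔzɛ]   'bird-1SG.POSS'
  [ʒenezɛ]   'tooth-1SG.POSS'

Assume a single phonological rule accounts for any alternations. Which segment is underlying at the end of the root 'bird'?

'bird' shows [d] ~ [z] at the end of the stem ([ŋɛlɔd] vs [ŋɛlɔzɛ]).
The stem 'seed' ([momed], [momedɛ]) shows [d] unchanged in both environments, so [d] cannot be basic with [z] derived before the 1SG.POSS suffix.
Therefore /z/ is basic and [d] is derived by word-final hardening (voiced fricatives become stops word-finally).

/z/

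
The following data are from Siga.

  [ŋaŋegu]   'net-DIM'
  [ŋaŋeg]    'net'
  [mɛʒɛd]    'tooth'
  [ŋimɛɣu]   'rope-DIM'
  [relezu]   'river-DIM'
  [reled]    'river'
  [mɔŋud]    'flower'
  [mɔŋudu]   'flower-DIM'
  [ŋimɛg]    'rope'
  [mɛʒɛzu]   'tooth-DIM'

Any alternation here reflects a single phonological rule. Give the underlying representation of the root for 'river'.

In [relezu] and [reled] the final segment of 'river' alternates: [z] ~ [d].
Compare 'flower', with invariant [d] in [mɔŋudu] and [mɔŋud]: an analysis with underlying /d/ and a rule producing [z] before the DIM suffix would wrongly predict alternation here too.
The alternation reflects word-final hardening: voiced fricatives become stops word-finally. /z/ is underlying.

/relez/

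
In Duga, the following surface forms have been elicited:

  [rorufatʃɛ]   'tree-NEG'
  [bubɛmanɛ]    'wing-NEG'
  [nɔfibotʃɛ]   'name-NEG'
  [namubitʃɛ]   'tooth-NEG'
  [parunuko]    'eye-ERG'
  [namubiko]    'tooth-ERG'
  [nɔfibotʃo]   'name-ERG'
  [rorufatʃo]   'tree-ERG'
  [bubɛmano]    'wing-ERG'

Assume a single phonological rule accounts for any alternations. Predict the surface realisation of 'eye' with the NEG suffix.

[parunutʃɛ]

In [namubitʃɛ] and [namubiko] the final segment of 'tooth' alternates: [tʃ] ~ [k].
The stem 'name' ([nɔfibotʃɛ], [nɔfibotʃo]) shows [tʃ] unchanged in both environments, so [tʃ] cannot be basic with [k] derived before the ERG suffix.
So /k/ is underlying, and a rule of palatalization before a front vowel — /k/ becomes palato-alveolar [tʃ] before a front vowel — gives [tʃ].
From [parunuko] the stem 'eye' is /parunuk/; before a front vowel this yields [parunutʃɛ].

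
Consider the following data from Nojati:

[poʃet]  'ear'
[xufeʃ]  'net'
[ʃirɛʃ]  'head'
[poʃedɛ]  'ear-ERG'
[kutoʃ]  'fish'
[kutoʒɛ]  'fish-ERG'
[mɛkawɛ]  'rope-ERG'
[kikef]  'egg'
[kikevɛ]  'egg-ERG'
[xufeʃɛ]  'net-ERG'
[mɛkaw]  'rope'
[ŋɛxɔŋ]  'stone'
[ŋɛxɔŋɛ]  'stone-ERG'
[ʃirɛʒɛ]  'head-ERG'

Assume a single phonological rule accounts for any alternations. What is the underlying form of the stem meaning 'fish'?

/kutoʒ/

The stem for 'fish' ends in [ʒ] in [kutoʒɛ] but [ʃ] in [kutoʃ].
Compare 'net', with invariant [ʃ] in [xufeʃɛ] and [xufeʃ]: an analysis with underlying /ʃ/ and a rule producing [ʒ] before the ERG suffix would wrongly predict alternation here too.
So /ʒ/ is underlying, and a rule of word-final obstruent devoicing — voiced obstruents become voiceless word-finally — gives [ʃ].
So 'fish' = /kutoʒ/.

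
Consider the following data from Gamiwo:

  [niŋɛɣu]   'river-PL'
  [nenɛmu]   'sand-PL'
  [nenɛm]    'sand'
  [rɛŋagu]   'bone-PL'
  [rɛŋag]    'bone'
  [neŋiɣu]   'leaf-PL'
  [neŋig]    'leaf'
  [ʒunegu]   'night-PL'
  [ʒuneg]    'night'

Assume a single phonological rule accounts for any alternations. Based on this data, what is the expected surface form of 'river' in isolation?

The root 'leaf' surfaces as [neŋiɣu] and [neŋig], with a stem-final [ɣ] ~ [g] alternation.
Compare 'night', with invariant [g] in [ʒunegu] and [ʒuneg]: an analysis with underlying /g/ and a rule producing [ɣ] before the PL suffix would wrongly predict alternation here too.
Therefore /ɣ/ is basic and [g] is derived by word-final hardening (voiced fricatives become stops word-finally).
From [niŋɛɣu] the stem 'river' is /niŋɛɣ/; word-finally this yields [niŋɛg].

[niŋɛg]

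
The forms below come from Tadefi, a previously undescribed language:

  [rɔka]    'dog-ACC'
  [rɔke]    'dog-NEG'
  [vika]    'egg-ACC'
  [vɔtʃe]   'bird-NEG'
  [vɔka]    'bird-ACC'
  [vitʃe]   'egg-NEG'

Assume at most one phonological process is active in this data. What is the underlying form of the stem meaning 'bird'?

In [vɔtʃe] and [vɔka] the final segment of 'bird' alternates: [tʃ] ~ [k].
If /k/ were underlying and a rule turned it into [tʃ] before the NEG suffix, 'dog' would also alternate; but it has [k] in both [rɔke] and [rɔka].
Therefore /tʃ/ is basic and [k] is derived by depalatalization (palato-alveolar /tʃ/ becomes [k] when no front vowel follows).

/vɔtʃ/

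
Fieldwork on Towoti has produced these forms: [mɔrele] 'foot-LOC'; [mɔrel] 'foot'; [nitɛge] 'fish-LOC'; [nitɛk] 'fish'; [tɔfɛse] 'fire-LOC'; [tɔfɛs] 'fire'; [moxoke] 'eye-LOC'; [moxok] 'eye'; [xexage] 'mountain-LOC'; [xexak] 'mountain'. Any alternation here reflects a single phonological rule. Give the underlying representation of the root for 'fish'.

The root 'fish' surfaces as [nitɛge] and [nitɛk], with a stem-final [g] ~ [k] alternation.
But 'eye' keeps [k] in both environments ([moxoke], [moxok]), so there is no rule changing /k/ to [g] before the LOC suffix.
The underlying segment must be /g/; voiced obstruents become voiceless word-finally, yielding [k] there.
The underlying form of 'fish' is therefore /nitɛg/.

/nitɛg/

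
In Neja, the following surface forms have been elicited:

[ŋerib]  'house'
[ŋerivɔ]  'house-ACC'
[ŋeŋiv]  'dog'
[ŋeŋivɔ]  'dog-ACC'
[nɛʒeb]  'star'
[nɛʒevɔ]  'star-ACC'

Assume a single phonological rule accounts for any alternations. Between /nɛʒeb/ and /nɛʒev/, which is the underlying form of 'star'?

'star' shows [b] ~ [v] at the end of the stem ([nɛʒeb] vs [nɛʒevɔ]).
Compare 'dog', with invariant [v] in [ŋeŋiv] and [ŋeŋivɔ]: an analysis with underlying /v/ and a rule producing [b] in isolation would wrongly predict alternation here too.
The underlying segment must be /b/; voiced stops become fricatives between vowels, yielding [v] there.

/nɛʒeb/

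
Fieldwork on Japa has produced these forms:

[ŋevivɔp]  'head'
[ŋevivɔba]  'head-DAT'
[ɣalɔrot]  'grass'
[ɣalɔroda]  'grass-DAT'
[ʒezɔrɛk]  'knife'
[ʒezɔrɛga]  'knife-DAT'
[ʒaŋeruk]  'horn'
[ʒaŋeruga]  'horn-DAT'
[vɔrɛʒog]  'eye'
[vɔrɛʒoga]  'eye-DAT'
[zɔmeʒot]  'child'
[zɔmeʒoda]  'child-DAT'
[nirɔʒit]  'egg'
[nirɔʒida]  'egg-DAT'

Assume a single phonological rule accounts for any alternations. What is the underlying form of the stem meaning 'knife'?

/ʒezɔrɛk/

The root 'knife' surfaces as [ʒezɔrɛk] and [ʒezɔrɛga], with a stem-final [k] ~ [g] alternation.
Compare 'eye', with invariant [g] in [vɔrɛʒog] and [vɔrɛʒoga]: an analysis with underlying /g/ and a rule producing [k] in isolation would wrongly predict alternation here too.
So /k/ is underlying, and a rule of intervocalic voicing — voiceless stops become voiced between vowels — gives [g].
The underlying form of 'knife' is therefore /ʒezɔrɛk/.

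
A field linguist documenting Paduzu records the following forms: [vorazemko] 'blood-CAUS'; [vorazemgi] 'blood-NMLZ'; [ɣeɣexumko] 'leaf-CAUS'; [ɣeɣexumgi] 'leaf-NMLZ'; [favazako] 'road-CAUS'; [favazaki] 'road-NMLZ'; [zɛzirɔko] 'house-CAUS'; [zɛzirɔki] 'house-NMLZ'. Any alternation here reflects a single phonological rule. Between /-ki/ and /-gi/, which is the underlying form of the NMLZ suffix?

The NMLZ morpheme has two allomorphs, [-gi] and [-ki].
By contrast the CAUS suffix keeps its initial [k] throughout — that segment must be underlying.
The NMLZ suffix is therefore /-gi/ underlyingly, with post-vocalic devoicing: voiced stops become voiceless after a vowel.

/-gi/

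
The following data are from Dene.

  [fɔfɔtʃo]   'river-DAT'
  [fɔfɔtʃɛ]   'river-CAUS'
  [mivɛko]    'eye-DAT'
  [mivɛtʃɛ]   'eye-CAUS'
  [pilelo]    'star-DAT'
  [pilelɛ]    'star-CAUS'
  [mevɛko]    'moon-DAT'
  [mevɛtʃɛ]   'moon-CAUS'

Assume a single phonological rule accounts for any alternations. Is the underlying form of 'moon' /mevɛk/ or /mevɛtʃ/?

/mevɛk/

The root 'moon' surfaces as [mevɛko] and [mevɛtʃɛ], with a stem-final [k] ~ [tʃ] alternation.
Compare 'river', with invariant [tʃ] in [fɔfɔtʃo] and [fɔfɔtʃɛ]: an analysis with underlying /tʃ/ and a rule producing [k] before the DAT suffix would wrongly predict alternation here too.
The alternation reflects palatalization before a front vowel: /k/ becomes palato-alveolar [tʃ] before a front vowel. /k/ is underlying.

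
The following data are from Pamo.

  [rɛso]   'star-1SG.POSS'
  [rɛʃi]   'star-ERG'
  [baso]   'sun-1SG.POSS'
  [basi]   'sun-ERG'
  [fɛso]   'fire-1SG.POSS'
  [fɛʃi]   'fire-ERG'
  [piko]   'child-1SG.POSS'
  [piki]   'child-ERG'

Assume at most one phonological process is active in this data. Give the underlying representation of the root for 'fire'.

The root 'fire' surfaces as [fɛso] and [fɛʃi], with a stem-final [s] ~ [ʃ] alternation.
If /s/ were underlying and a rule turned it into [ʃ] before the ERG suffix, 'sun' would also alternate; but it has [s] in both [baso] and [basi].
The alternation reflects depalatalization: palato-alveolar /ʃ/ becomes [s] when no front vowel follows. /ʃ/ is underlying.
Hence 'fire' is /fɛʃ/ underlyingly.

/fɛʃ/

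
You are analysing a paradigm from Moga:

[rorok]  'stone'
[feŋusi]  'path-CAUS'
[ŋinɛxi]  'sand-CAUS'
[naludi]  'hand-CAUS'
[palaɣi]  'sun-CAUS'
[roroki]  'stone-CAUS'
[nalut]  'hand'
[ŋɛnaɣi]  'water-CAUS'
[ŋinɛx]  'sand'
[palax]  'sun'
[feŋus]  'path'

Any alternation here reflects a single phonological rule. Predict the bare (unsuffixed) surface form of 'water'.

[ŋɛnax]

The root 'sun' surfaces as [palax] and [palaɣi], with a stem-final [x] ~ [ɣ] alternation.
Compare 'sand', with invariant [x] in [ŋinɛx] and [ŋinɛxi]: an analysis with underlying /x/ and a rule producing [ɣ] before the CAUS suffix would wrongly predict alternation here too.
Therefore /ɣ/ is basic and [x] is derived by word-final obstruent devoicing (voiced obstruents become voiceless word-finally).
From [ŋɛnaɣi] the stem 'water' is /ŋɛnaɣ/; word-finally this yields [ŋɛnax].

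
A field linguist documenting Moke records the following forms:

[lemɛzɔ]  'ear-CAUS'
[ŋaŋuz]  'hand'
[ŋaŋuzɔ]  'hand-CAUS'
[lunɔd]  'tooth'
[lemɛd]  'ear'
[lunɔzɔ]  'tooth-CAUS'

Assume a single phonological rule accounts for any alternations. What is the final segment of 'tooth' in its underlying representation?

The root 'tooth' surfaces as [lunɔd] and [lunɔzɔ], with a stem-final [d] ~ [z] alternation.
Compare 'hand', with invariant [z] in [ŋaŋuz] and [ŋaŋuzɔ]: an analysis with underlying /z/ and a rule producing [d] in isolation would wrongly predict alternation here too.
Therefore /d/ is basic and [z] is derived by intervocalic spirantization (voiced stops become fricatives between vowels).

/d/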